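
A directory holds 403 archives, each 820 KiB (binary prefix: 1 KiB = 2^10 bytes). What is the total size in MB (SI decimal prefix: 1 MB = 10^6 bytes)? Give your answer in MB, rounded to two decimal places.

338.39 MB

Total = 403 × 820 KiB = 330,460 KiB
= 330,460 × 1,024 bytes = 338,391,040 bytes
1 MB = 1,000,000 bytes
338,391,040 / 1,000,000 = 338.39 MB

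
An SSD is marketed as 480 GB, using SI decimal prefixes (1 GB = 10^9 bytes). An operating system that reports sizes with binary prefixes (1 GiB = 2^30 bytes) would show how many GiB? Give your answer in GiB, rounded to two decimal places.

480 GB = 480 × 10^9 bytes = 480,000,000,000 bytes
1 GiB = 2^30 bytes = 1,073,741,824 bytes
480,000,000,000 / 1,073,741,824 = 447.03 GiB

447.03 GiB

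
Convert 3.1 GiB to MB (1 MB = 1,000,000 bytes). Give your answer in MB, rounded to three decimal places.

3,328.600 MB

3.1 GiB × 1,073,741,824 bytes/GiB = 3,328,599,654.4 bytes
1 MB = 1,000,000 bytes
3,328,599,654.4 / 1,000,000 = 3,328.600 MB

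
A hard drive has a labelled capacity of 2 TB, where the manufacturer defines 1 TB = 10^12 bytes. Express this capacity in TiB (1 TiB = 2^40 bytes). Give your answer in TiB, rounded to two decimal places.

1.82 TiB

2 TB × 1,000,000,000,000 bytes/TB = 2,000,000,000,000 bytes
1 TiB = 1,099,511,627,776 bytes
2,000,000,000,000 / 1,099,511,627,776 = 1.82 TiB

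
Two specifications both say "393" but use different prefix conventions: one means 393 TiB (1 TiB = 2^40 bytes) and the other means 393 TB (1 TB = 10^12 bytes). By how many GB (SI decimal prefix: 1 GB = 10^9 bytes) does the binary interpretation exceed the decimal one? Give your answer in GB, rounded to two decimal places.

393 TiB = 393 × 1,099,511,627,776 = 432,108,069,715,968 bytes
393 TB = 393 × 1,000,000,000,000 = 393,000,000,000,000 bytes
difference = 39,108,069,715,968 bytes
39,108,069,715,968 / 1,000,000,000 = 39,108.07 GB

39,108.07 GB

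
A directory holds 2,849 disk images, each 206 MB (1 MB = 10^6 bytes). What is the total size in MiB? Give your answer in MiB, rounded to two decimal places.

Total = 2,849 × 206 MB = 586,894 MB
= 586,894 × 1,000,000 bytes = 586,894,000,000 bytes
1 MiB = 1,048,576 bytes
586,894,000,000 / 1,048,576 = 559,705.73 MiB

559,705.73 MiB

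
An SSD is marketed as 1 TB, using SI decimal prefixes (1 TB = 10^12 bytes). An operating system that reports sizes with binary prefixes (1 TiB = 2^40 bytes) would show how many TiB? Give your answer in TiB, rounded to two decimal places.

1 TB = 1 × 10^12 bytes = 1,000,000,000,000 bytes
1 TiB = 2^40 bytes = 1,099,511,627,776 bytes
1,000,000,000,000 / 1,099,511,627,776 = 0.91 TiB

0.91 TiB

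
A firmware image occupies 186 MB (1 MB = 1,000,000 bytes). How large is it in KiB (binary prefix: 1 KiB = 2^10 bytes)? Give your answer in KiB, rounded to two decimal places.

186 MB × 1,000,000 bytes/MB = 186,000,000 bytes
1 KiB = 2^10 bytes = 1,024 bytes
186,000,000 / 1,024 = 181,640.63 KiB

181,640.63 KiB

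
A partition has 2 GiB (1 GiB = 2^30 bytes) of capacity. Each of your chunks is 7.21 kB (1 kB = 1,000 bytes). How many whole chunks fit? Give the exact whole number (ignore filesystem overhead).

Capacity: 2 GiB = 2,147,483,648 bytes
Per item: 7.21 kB = 7,210 bytes
⌊2,147,483,648 / 7,210⌋ = 297,847

297,847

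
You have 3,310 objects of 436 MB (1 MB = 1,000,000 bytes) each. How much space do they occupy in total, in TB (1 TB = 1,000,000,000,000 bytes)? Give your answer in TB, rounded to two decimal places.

1.44 TB

Total = 3,310 × 436 MB = 1,443,160 MB
= 1,443,160 × 1,000,000 bytes = 1,443,160,000,000 bytes
1 TB = 1,000,000,000,000 bytes
1,443,160,000,000 / 1,000,000,000,000 = 1.44 TB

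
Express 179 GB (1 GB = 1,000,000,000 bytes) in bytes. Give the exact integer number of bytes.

179,000,000,000 bytes

179 × 1,000,000,000 = 179,000,000,000 bytes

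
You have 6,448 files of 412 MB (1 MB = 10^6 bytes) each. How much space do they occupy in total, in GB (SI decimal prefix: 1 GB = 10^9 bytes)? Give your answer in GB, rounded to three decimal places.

Total = 6,448 × 412 MB = 2,656,576 MB
= 2,656,576 × 1,000,000 bytes = 2,656,576,000,000 bytes
1 GB = 1,000,000,000 bytes
2,656,576,000,000 / 1,000,000,000 = 2,656.576 GB

2,656.576 GB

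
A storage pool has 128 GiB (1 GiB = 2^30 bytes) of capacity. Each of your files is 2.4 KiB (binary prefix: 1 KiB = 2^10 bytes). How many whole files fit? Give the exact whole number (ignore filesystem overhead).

Capacity: 128 GiB = 137,438,953,472 bytes
Per item: 2.4 KiB = 2,457.6 bytes
⌊137,438,953,472 / 2,457.6⌋ = 55,924,053

55,924,053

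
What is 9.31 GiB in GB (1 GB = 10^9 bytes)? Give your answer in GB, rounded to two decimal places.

10.00 GB

9.31 GiB × 1,073,741,824 bytes/GiB = 9,996,536,381.44 bytes
1 GB = 10^9 bytes = 1,000,000,000 bytes
9,996,536,381.44 / 1,000,000,000 = 10.00 GB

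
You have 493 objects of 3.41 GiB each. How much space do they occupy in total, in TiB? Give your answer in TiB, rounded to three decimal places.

Total = 493 × 3.41 GiB = 1681.13 GiB
= 1681.13 × 1,073,741,824 bytes = 1,805,099,592,581.12 bytes
1 TiB = 1,099,511,627,776 bytes
1,805,099,592,581.12 / 1,099,511,627,776 = 1.642 TiB

1.642 TiB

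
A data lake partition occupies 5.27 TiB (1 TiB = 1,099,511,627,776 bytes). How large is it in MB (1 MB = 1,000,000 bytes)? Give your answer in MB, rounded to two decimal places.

5.27 TiB × 1,099,511,627,776 bytes/TiB = 5,794,426,278,379.52 bytes
1 MB = 1,000,000 bytes
5,794,426,278,379.52 / 1,000,000 = 5,794,426.28 MB

5,794,426.28 MB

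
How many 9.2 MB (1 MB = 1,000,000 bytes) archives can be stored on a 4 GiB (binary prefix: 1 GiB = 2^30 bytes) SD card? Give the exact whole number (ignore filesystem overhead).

Capacity: 4 GiB = 4,294,967,296 bytes
Per item: 9.2 MB = 9,200,000 bytes
⌊4,294,967,296 / 9,200,000⌋ = 466

466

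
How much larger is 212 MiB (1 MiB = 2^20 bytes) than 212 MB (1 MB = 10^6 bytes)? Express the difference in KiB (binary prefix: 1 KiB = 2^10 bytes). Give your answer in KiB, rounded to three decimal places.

212 MiB = 212 × 1,048,576 = 222,298,112 bytes
212 MB = 212 × 1,000,000 = 212,000,000 bytes
difference = 10,298,112 bytes
10,298,112 / 1,024 = 10,056.750 KiB

10,056.750 KiB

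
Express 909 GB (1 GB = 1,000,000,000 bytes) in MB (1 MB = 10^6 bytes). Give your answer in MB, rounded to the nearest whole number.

909 GB × 1,000,000,000 bytes/GB = 909,000,000,000 bytes
1 MB = 10^6 bytes = 1,000,000 bytes
909,000,000,000 / 1,000,000 = 909,000 MB

909,000 MB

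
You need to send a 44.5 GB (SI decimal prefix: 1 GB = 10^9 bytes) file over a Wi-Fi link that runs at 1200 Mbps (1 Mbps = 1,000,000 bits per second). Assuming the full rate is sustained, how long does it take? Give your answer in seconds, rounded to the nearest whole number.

44.5 GB = 44,500,000,000 bytes = 356,000,000,000 bits
1200 Mbps = 1,200,000,000 bits/s
time = 356,000,000,000 / 1,200,000,000 = 297 s

297 seconds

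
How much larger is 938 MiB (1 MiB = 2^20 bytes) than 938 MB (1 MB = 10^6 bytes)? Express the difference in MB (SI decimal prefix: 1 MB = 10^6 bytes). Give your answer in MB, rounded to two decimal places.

45.56 MB

938 MiB = 938 × 1,048,576 = 983,564,288 bytes
938 MB = 938 × 1,000,000 = 938,000,000 bytes
difference = 45,564,288 bytes
45,564,288 / 1,000,000 = 45.56 MB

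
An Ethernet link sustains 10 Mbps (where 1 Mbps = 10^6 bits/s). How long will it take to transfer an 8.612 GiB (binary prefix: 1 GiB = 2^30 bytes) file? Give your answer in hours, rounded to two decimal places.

8.612 GiB = 9,247,064,588.288 bytes = 73,976,516,706.304 bits
10 Mbps = 10,000,000 bits/s
time = 73,976,516,706.304 / 10,000,000 = 7,397.6517 s
7,397.6517 s / 3600 = 2.05 hours

2.05 hours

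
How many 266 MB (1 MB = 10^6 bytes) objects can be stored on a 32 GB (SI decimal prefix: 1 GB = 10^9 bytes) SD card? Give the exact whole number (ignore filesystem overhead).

120

Capacity: 32 GB = 32,000,000,000 bytes
Per item: 266 MB = 266,000,000 bytes
⌊32,000,000,000 / 266,000,000⌋ = 120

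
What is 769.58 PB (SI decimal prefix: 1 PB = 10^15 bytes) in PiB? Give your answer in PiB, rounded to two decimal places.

683.52 PiB

769.58 PB × 1,000,000,000,000,000 bytes/PB = 769,580,000,000,000,000 bytes
1 PiB = 1,125,899,906,842,624 bytes
769,580,000,000,000,000 / 1,125,899,906,842,624 = 683.52 PiB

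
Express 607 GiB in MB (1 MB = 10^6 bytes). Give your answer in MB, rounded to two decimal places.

607 GiB = 607 × 2^30 bytes = 651,761,287,168 bytes
1 MB = 1,000,000 bytes
651,761,287,168 / 1,000,000 = 651,761.29 MB

651,761.29 MB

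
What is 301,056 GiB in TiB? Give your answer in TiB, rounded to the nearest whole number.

294 TiB

301,056 GiB = 301,056 × 2^30 bytes = 323,256,418,566,144 bytes
1 TiB = 2^40 bytes = 1,099,511,627,776 bytes
323,256,418,566,144 / 1,099,511,627,776 = 294 TiB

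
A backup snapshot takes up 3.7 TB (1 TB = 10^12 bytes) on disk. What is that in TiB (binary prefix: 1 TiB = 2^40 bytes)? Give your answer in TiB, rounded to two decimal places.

3.7 TB × 1,000,000,000,000 bytes/TB = 3,700,000,000,000 bytes
1 TiB = 1,099,511,627,776 bytes
3,700,000,000,000 / 1,099,511,627,776 = 3.37 TiB

3.37 TiB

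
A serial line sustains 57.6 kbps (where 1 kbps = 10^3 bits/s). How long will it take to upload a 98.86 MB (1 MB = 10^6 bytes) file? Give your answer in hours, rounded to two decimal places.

98.86 MB = 98,860,000 bytes = 790,880,000 bits
57.6 kbps = 57,600 bits/s
time = 790,880,000 / 57,600 = 13,730.5556 s
13,730.5556 s / 3600 = 3.81 hours

3.81 hours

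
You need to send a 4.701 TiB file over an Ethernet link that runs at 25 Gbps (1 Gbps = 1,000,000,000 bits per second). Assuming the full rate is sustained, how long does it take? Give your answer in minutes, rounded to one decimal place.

4.701 TiB = 5,168,804,162,174.976 bytes = 41,350,433,297,399.808 bits
25 Gbps = 25,000,000,000 bits/s
time = 41,350,433,297,399.808 / 25,000,000,000 = 1,654.02 s
1,654.02 s / 60 = 27.6 minutes

27.6 minutes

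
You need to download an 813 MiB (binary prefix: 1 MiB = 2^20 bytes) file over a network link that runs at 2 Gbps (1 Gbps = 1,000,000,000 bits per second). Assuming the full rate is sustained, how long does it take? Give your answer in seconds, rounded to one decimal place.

3.4 seconds

813 MiB = 852,492,288 bytes = 6,819,938,304 bits
2 Gbps = 2,000,000,000 bits/s
time = 6,819,938,304 / 2,000,000,000 = 3.4 s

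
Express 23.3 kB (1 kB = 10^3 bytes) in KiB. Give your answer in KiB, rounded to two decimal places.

22.75 KiB

23.3 kB = 23.3 × 10^3 bytes = 23,300 bytes
1 KiB = 1,024 bytes
23,300 / 1,024 = 22.75 KiB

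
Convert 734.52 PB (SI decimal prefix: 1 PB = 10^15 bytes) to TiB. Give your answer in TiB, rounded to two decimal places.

734.52 PB = 734.52 × 10^15 bytes = 734,520,000,000,000,000 bytes
1 TiB = 1,099,511,627,776 bytes
734,520,000,000,000,000 / 1,099,511,627,776 = 668,042.05 TiB

668,042.05 TiB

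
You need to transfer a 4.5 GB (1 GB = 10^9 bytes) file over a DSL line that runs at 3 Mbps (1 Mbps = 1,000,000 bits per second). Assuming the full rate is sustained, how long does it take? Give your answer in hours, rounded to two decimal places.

3.33 hours

4.5 GB = 4,500,000,000 bytes = 36,000,000,000 bits
3 Mbps = 3,000,000 bits/s
time = 36,000,000,000 / 3,000,000 = 12,000.0000 s
12,000.0000 s / 3600 = 3.33 hours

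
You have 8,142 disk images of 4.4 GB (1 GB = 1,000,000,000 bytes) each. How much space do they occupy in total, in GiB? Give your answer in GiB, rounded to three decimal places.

33,364.445 GiB

Total = 8,142 × 4.4 GB = 35824.8 GB
= 35824.8 × 1,000,000,000 bytes = 35,824,800,000,000 bytes
1 GiB = 1,073,741,824 bytes
35,824,800,000,000 / 1,073,741,824 = 33,364.445 GiB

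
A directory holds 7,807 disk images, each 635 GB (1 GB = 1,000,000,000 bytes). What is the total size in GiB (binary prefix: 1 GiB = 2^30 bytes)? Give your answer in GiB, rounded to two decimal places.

Total = 7,807 × 635 GB = 4,957,445 GB
= 4,957,445 × 1,000,000,000 bytes = 4,957,445,000,000,000 bytes
1 GiB = 1,073,741,824 bytes
4,957,445,000,000,000 / 1,073,741,824 = 4,616,980.44 GiB

4,616,980.44 GiB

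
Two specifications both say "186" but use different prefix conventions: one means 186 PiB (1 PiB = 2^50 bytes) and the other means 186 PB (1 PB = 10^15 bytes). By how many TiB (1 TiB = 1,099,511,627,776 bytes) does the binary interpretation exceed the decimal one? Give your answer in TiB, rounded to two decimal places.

21,297.99 TiB

186 PiB = 186 × 1,125,899,906,842,624 = 209,417,382,672,728,064 bytes
186 PB = 186 × 1,000,000,000,000,000 = 186,000,000,000,000,000 bytes
difference = 23,417,382,672,728,064 bytes
23,417,382,672,728,064 / 1,099,511,627,776 = 21,297.99 TiB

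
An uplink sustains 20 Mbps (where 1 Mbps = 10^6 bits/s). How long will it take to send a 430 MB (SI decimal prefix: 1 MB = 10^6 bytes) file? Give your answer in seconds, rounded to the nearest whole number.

430 MB = 430,000,000 bytes = 3,440,000,000 bits
20 Mbps = 20,000,000 bits/s
time = 3,440,000,000 / 20,000,000 = 172 s

172 seconds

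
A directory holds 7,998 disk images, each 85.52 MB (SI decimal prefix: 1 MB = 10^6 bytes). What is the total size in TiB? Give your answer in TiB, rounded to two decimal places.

Total = 7,998 × 85.52 MB = 683988.96 MB
= 683988.96 × 1,000,000 bytes = 683,988,960,000 bytes
1 TiB = 1,099,511,627,776 bytes
683,988,960,000 / 1,099,511,627,776 = 0.62 TiB

0.62 TiB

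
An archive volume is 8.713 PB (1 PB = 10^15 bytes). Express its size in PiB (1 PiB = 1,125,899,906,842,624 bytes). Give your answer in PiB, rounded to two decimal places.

8.713 PB × 1,000,000,000,000,000 bytes/PB = 8,713,000,000,000,000 bytes
1 PiB = 1,125,899,906,842,624 bytes
8,713,000,000,000,000 / 1,125,899,906,842,624 = 7.74 PiB

7.74 PiB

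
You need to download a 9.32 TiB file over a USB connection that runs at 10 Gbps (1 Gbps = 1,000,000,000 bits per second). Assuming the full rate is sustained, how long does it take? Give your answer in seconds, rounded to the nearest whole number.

9.32 TiB = 10,247,448,370,872.32 bytes = 81,979,586,966,978.56 bits
10 Gbps = 10,000,000,000 bits/s
time = 81,979,586,966,978.56 / 10,000,000,000 = 8,198 s

8,198 seconds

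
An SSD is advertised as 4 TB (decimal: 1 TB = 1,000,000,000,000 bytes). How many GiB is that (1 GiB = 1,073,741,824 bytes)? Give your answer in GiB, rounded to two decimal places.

4 TB = 4 × 10^12 bytes = 4,000,000,000,000 bytes
1 GiB = 1,073,741,824 bytes
4,000,000,000,000 / 1,073,741,824 = 3,725.29 GiB

3,725.29 GiB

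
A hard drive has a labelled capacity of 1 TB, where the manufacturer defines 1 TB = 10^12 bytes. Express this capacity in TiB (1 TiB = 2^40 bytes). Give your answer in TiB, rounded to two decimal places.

1 TB × 1,000,000,000,000 bytes/TB = 1,000,000,000,000 bytes
1 TiB = 2^40 bytes = 1,099,511,627,776 bytes
1,000,000,000,000 / 1,099,511,627,776 = 0.91 TiB

0.91 TiB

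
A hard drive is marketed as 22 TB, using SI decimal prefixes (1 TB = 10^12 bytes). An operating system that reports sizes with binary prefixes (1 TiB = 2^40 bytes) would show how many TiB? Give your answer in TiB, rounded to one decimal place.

20.0 TiB

22 TB = 22 × 10^12 bytes = 22,000,000,000,000 bytes
1 TiB = 2^40 bytes = 1,099,511,627,776 bytes
22,000,000,000,000 / 1,099,511,627,776 = 20.0 TiB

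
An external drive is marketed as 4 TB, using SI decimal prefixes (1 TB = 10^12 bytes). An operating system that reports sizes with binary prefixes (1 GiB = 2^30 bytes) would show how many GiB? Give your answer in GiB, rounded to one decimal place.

3,725.3 GiB

4 TB = 4 × 10^12 bytes = 4,000,000,000,000 bytes
1 GiB = 1,073,741,824 bytes
4,000,000,000,000 / 1,073,741,824 = 3,725.3 GiB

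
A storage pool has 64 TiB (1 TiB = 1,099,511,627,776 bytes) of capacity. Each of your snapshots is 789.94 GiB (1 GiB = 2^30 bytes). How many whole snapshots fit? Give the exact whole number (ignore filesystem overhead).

Capacity: 64 TiB = 70,368,744,177,664 bytes
Per item: 789.94 GiB = 848,191,616,450.56 bytes
⌊70,368,744,177,664 / 848,191,616,450.56⌋ = 82

82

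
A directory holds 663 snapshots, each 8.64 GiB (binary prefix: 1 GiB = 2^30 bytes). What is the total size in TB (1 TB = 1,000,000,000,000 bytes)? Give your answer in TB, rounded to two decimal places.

6.15 TB

Total = 663 × 8.64 GiB = 5728.32 GiB
= 5728.32 × 1,073,741,824 bytes = 6,150,736,765,255.68 bytes
1 TB = 1,000,000,000,000 bytes
6,150,736,765,255.68 / 1,000,000,000,000 = 6.15 TB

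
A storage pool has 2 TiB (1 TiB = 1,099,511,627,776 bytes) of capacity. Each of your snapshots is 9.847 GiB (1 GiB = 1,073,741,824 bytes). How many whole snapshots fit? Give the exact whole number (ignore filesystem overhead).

Capacity: 2 TiB = 2,199,023,255,552 bytes
Per item: 9.847 GiB = 10,573,135,740.928 bytes
⌊2,199,023,255,552 / 10,573,135,740.928⌋ = 207

207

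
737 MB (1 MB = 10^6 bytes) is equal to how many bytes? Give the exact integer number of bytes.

737 × 1,000,000 = 737,000,000 bytes  (1 MB = 10^6 bytes)

737,000,000 bytes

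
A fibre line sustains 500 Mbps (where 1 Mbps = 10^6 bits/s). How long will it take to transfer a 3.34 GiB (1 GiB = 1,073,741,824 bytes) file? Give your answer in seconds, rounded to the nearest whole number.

57 seconds

3.34 GiB = 3,586,297,692.16 bytes = 28,690,381,537.28 bits
500 Mbps = 500,000,000 bits/s
time = 28,690,381,537.28 / 500,000,000 = 57 s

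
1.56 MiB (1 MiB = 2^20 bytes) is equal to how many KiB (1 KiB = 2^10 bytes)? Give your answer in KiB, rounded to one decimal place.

1.56 MiB × 1,048,576 bytes/MiB = 1,635,778.56 bytes
1 KiB = 2^10 bytes = 1,024 bytes
1,635,778.56 / 1,024 = 1,597.4 KiB

1,597.4 KiB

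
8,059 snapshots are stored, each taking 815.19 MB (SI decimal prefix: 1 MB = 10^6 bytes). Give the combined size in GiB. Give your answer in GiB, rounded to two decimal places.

Total = 8,059 × 815.19 MB = 6569616.21 MB
= 6569616.21 × 1,000,000 bytes = 6,569,616,210,000 bytes
1 GiB = 1,073,741,824 bytes
6,569,616,210,000 / 1,073,741,824 = 6,118.43 GiB

6,118.43 GiB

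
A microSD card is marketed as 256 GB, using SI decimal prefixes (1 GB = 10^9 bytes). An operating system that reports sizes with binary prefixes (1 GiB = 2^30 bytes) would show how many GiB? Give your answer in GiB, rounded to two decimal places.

238.42 GiB

256 GB = 256 × 10^9 bytes = 256,000,000,000 bytes
1 GiB = 2^30 bytes = 1,073,741,824 bytes
256,000,000,000 / 1,073,741,824 = 238.42 GiB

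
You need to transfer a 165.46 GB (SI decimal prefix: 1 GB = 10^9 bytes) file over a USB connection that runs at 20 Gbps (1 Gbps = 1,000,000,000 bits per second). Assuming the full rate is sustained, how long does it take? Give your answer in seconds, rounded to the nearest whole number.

66 seconds

165.46 GB = 165,460,000,000 bytes = 1,323,680,000,000 bits
20 Gbps = 20,000,000,000 bits/s
time = 1,323,680,000,000 / 20,000,000,000 = 66 s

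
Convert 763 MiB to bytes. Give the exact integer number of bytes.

763 × 1,048,576 = 800,063,488 bytes  (1 MiB = 2^20 bytes)

800,063,488 bytes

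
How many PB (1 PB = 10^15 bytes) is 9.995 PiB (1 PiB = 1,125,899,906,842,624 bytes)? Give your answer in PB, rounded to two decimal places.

11.25 PB

9.995 PiB = 9.995 × 2^50 bytes = 11,253,369,568,892,026.88 bytes
1 PB = 1,000,000,000,000,000 bytes
11,253,369,568,892,026.88 / 1,000,000,000,000,000 = 11.25 PB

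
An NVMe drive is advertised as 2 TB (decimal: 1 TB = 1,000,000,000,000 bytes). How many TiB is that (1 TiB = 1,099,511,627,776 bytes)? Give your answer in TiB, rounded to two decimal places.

1.82 TiB

2 TB = 2 × 10^12 bytes = 2,000,000,000,000 bytes
1 TiB = 1,099,511,627,776 bytes
2,000,000,000,000 / 1,099,511,627,776 = 1.82 TiB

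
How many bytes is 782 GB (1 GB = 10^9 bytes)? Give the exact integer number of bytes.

782 × 1,000,000,000 = 782,000,000,000 bytes  (1 GB = 10^9 bytes)

782,000,000,000 bytes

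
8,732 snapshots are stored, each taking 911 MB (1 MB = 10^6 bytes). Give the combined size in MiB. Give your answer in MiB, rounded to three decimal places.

Total = 8,732 × 911 MB = 7,954,852 MB
= 7,954,852 × 1,000,000 bytes = 7,954,852,000,000 bytes
1 MiB = 1,048,576 bytes
7,954,852,000,000 / 1,048,576 = 7,586,338.043 MiB

7,586,338.043 MiB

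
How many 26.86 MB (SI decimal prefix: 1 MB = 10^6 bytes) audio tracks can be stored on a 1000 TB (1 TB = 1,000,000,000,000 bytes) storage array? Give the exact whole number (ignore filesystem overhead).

37,230,081

Capacity: 1000 TB = 1,000,000,000,000,000 bytes
Per item: 26.86 MB = 26,860,000 bytes
⌊1,000,000,000,000,000 / 26,860,000⌋ = 37,230,081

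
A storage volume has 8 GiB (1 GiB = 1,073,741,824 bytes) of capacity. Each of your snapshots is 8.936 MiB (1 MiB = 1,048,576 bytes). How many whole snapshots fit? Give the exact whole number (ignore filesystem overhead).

Capacity: 8 GiB = 8,589,934,592 bytes
Per item: 8.936 MiB = 9,370,075.136 bytes
⌊8,589,934,592 / 9,370,075.136⌋ = 916

916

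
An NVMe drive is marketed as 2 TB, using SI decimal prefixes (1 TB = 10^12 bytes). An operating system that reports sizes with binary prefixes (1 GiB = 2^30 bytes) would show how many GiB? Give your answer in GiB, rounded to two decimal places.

1,862.65 GiB

2 TB × 1,000,000,000,000 bytes/TB = 2,000,000,000,000 bytes
1 GiB = 2^30 bytes = 1,073,741,824 bytes
2,000,000,000,000 / 1,073,741,824 = 1,862.65 GiB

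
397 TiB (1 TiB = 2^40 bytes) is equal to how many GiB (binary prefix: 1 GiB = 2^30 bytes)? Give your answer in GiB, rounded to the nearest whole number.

397 TiB × 1,099,511,627,776 bytes/TiB = 436,506,116,227,072 bytes
1 GiB = 2^30 bytes = 1,073,741,824 bytes
436,506,116,227,072 / 1,073,741,824 = 406,528 GiB

406,528 GiB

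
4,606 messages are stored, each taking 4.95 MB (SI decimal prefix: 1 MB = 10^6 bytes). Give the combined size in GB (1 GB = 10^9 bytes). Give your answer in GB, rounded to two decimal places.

22.80 GB

Total = 4,606 × 4.95 MB = 22799.7 MB
= 22799.7 × 1,000,000 bytes = 22,799,700,000 bytes
1 GB = 1,000,000,000 bytes
22,799,700,000 / 1,000,000,000 = 22.80 GB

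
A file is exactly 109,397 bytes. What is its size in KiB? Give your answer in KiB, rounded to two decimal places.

109,397 bytes given.
1 KiB = 1,024 bytes
109,397 / 1,024 = 106.83 KiB

106.83 KiB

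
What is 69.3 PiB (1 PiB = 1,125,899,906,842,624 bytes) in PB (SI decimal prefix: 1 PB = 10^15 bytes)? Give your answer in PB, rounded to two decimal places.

69.3 PiB = 69.3 × 2^50 bytes = 78,024,863,544,193,843.2 bytes
1 PB = 1,000,000,000,000,000 bytes
78,024,863,544,193,843.2 / 1,000,000,000,000,000 = 78.02 PB

78.02 PB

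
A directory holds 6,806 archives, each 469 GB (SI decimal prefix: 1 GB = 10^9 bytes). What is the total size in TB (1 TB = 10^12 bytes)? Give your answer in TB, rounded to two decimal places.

3,192.01 TB

Total = 6,806 × 469 GB = 3,192,014 GB
= 3,192,014 × 1,000,000,000 bytes = 3,192,014,000,000,000 bytes
1 TB = 1,000,000,000,000 bytes
3,192,014,000,000,000 / 1,000,000,000,000 = 3,192.01 TB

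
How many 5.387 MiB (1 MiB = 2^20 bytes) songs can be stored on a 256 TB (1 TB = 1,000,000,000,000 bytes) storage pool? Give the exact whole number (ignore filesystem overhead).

45,320,331

Capacity: 256 TB = 256,000,000,000,000 bytes
Per item: 5.387 MiB = 5,648,678.912 bytes
⌊256,000,000,000,000 / 5,648,678.912⌋ = 45,320,331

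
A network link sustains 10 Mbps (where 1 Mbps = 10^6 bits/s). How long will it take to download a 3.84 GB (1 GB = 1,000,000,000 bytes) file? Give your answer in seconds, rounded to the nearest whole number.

3.84 GB = 3,840,000,000 bytes = 30,720,000,000 bits
10 Mbps = 10,000,000 bits/s
time = 30,720,000,000 / 10,000,000 = 3,072 s

3,072 seconds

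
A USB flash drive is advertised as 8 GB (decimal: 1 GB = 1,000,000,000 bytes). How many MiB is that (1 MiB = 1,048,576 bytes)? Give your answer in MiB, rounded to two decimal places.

7,629.39 MiB

8 GB = 8 × 10^9 bytes = 8,000,000,000 bytes
1 MiB = 2^20 bytes = 1,048,576 bytes
8,000,000,000 / 1,048,576 = 7,629.39 MiB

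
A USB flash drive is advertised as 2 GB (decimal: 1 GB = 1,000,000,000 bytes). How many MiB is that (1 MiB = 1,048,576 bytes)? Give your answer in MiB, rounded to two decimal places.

2 GB × 1,000,000,000 bytes/GB = 2,000,000,000 bytes
1 MiB = 2^20 bytes = 1,048,576 bytes
2,000,000,000 / 1,048,576 = 1,907.35 MiB

1,907.35 MiB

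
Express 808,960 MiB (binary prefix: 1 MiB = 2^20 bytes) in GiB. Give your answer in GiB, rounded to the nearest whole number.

808,960 MiB × 1,048,576 bytes/MiB = 848,256,040,960 bytes
1 GiB = 1,073,741,824 bytes
848,256,040,960 / 1,073,741,824 = 790 GiB

790 GiB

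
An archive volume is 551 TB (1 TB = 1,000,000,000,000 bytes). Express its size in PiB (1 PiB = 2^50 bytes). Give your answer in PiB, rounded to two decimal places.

0.49 PiB

551 TB = 551 × 10^12 bytes = 551,000,000,000,000 bytes
1 PiB = 2^50 bytes = 1,125,899,906,842,624 bytes
551,000,000,000,000 / 1,125,899,906,842,624 = 0.49 PiB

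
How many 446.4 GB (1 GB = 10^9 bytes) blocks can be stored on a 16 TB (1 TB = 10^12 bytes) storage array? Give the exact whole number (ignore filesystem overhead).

35

Capacity: 16 TB = 16,000,000,000,000 bytes
Per item: 446.4 GB = 446,400,000,000 bytes
⌊16,000,000,000,000 / 446,400,000,000⌋ = 35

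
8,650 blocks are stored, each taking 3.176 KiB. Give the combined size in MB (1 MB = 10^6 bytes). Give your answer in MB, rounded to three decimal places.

Total = 8,650 × 3.176 KiB = 27472.4 KiB
= 27472.4 × 1,024 bytes = 28,131,737.6 bytes
1 MB = 1,000,000 bytes
28,131,737.6 / 1,000,000 = 28.132 MB

28.132 MB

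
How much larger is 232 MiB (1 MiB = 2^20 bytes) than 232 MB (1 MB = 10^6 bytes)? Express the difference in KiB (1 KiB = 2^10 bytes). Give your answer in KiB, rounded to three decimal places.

11,005.500 KiB

232 MiB = 232 × 1,048,576 = 243,269,632 bytes
232 MB = 232 × 1,000,000 = 232,000,000 bytes
difference = 11,269,632 bytes
11,269,632 / 1,024 = 11,005.500 KiB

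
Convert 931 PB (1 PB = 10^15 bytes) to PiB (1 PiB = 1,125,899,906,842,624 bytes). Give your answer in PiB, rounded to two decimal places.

931 PB = 931 × 10^15 bytes = 931,000,000,000,000,000 bytes
1 PiB = 1,125,899,906,842,624 bytes
931,000,000,000,000,000 / 1,125,899,906,842,624 = 826.89 PiB

826.89 PiB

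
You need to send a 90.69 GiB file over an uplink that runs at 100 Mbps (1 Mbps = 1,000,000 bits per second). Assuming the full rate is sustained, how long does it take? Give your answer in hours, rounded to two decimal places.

2.16 hours

90.69 GiB = 97,377,646,018.56 bytes = 779,021,168,148.48 bits
100 Mbps = 100,000,000 bits/s
time = 779,021,168,148.48 / 100,000,000 = 7,790.2117 s
7,790.2117 s / 3600 = 2.16 hours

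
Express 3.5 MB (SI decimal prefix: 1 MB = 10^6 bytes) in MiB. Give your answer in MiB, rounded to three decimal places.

3.5 MB = 3.5 × 10^6 bytes = 3,500,000 bytes
1 MiB = 1,048,576 bytes
3,500,000 / 1,048,576 = 3.338 MiB

3.338 MiB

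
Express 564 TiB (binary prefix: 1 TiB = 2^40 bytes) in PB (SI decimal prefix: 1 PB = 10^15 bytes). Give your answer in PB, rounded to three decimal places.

0.620 PB

564 TiB = 564 × 2^40 bytes = 620,124,558,065,664 bytes
1 PB = 10^15 bytes = 1,000,000,000,000,000 bytes
620,124,558,065,664 / 1,000,000,000,000,000 = 0.620 PB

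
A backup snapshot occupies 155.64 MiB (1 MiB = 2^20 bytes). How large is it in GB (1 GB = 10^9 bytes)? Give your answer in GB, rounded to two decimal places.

0.16 GB

155.64 MiB = 155.64 × 2^20 bytes = 163,200,368.64 bytes
1 GB = 1,000,000,000 bytes
163,200,368.64 / 1,000,000,000 = 0.16 GB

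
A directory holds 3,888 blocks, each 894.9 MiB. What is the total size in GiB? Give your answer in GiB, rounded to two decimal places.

3,397.82 GiB

Total = 3,888 × 894.9 MiB = 3479371.2 MiB
= 3479371.2 × 1,048,576 bytes = 3,648,385,135,411.2 bytes
1 GiB = 1,073,741,824 bytes
3,648,385,135,411.2 / 1,073,741,824 = 3,397.82 GiB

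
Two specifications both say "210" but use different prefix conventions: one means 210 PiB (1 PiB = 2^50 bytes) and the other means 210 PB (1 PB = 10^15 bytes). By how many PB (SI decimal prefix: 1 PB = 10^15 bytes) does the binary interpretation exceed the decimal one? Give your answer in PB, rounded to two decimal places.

210 PiB = 210 × 1,125,899,906,842,624 = 236,438,980,436,951,040 bytes
210 PB = 210 × 1,000,000,000,000,000 = 210,000,000,000,000,000 bytes
difference = 26,438,980,436,951,040 bytes
26,438,980,436,951,040 / 1,000,000,000,000,000 = 26.44 PB

26.44 PB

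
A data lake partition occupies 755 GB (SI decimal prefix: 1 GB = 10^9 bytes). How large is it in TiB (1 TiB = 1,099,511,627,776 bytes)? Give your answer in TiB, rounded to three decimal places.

755 GB = 755 × 10^9 bytes = 755,000,000,000 bytes
1 TiB = 2^40 bytes = 1,099,511,627,776 bytes
755,000,000,000 / 1,099,511,627,776 = 0.687 TiB

0.687 TiB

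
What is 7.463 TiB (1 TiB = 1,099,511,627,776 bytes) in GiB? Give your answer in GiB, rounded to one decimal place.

7.463 TiB = 7.463 × 2^40 bytes = 8,205,655,278,092.288 bytes
1 GiB = 1,073,741,824 bytes
8,205,655,278,092.288 / 1,073,741,824 = 7,642.1 GiB

7,642.1 GiB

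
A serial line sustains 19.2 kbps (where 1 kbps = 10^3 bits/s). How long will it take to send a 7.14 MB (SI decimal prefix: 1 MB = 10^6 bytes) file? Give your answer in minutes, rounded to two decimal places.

7.14 MB = 7,140,000 bytes = 57,120,000 bits
19.2 kbps = 19,200 bits/s
time = 57,120,000 / 19,200 = 2,975.000 s
2,975.000 s / 60 = 49.58 minutes

49.58 minutes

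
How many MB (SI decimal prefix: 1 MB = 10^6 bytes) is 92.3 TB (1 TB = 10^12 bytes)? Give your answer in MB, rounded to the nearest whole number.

92,300,000 MB

92.3 TB = 92.3 × 10^12 bytes = 92,300,000,000,000 bytes
1 MB = 10^6 bytes = 1,000,000 bytes
92,300,000,000,000 / 1,000,000 = 92,300,000 MB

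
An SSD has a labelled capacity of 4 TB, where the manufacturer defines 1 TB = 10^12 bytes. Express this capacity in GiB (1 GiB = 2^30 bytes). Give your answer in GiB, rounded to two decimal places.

4 TB = 4 × 10^12 bytes = 4,000,000,000,000 bytes
1 GiB = 1,073,741,824 bytes
4,000,000,000,000 / 1,073,741,824 = 3,725.29 GiB

3,725.29 GiB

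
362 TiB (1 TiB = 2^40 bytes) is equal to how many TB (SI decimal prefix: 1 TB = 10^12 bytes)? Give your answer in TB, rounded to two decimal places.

398.02 TB

362 TiB = 362 × 2^40 bytes = 398,023,209,254,912 bytes
1 TB = 1,000,000,000,000 bytes
398,023,209,254,912 / 1,000,000,000,000 = 398.02 TB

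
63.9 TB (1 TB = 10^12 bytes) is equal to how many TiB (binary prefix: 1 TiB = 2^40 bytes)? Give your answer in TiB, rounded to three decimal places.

63.9 TB = 63.9 × 10^12 bytes = 63,900,000,000,000 bytes
1 TiB = 2^40 bytes = 1,099,511,627,776 bytes
63,900,000,000,000 / 1,099,511,627,776 = 58.117 TiB

58.117 TiB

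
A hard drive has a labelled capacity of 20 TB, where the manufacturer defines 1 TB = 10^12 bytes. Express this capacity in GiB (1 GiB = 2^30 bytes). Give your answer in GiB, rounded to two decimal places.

18,626.45 GiB

20 TB = 20 × 10^12 bytes = 20,000,000,000,000 bytes
1 GiB = 1,073,741,824 bytes
20,000,000,000,000 / 1,073,741,824 = 18,626.45 GiB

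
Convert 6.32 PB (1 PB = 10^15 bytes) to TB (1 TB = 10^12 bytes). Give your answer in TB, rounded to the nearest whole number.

6.32 PB × 1,000,000,000,000,000 bytes/PB = 6,320,000,000,000,000 bytes
1 TB = 1,000,000,000,000 bytes
6,320,000,000,000,000 / 1,000,000,000,000 = 6,320 TB

6,320 TB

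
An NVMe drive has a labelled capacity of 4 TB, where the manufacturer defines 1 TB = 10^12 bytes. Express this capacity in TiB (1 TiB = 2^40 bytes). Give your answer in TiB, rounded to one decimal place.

3.6 TiB

4 TB = 4 × 10^12 bytes = 4,000,000,000,000 bytes
1 TiB = 2^40 bytes = 1,099,511,627,776 bytes
4,000,000,000,000 / 1,099,511,627,776 = 3.6 TiB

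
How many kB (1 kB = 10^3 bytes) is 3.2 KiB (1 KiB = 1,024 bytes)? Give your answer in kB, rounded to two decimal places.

3.2 KiB × 1,024 bytes/KiB = 3,276.8 bytes
1 kB = 1,000 bytes
3,276.8 / 1,000 = 3.28 kB

3.28 kB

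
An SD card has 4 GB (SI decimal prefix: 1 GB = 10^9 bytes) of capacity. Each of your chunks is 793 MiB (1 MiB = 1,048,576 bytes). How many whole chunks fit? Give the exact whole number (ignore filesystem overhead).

Capacity: 4 GB = 4,000,000,000 bytes
Per item: 793 MiB = 831,520,768 bytes
⌊4,000,000,000 / 831,520,768⌋ = 4

4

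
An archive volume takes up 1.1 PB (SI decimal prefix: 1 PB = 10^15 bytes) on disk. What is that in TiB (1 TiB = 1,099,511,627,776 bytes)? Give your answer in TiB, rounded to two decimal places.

1,000.44 TiB

1.1 PB × 1,000,000,000,000,000 bytes/PB = 1,100,000,000,000,000 bytes
1 TiB = 2^40 bytes = 1,099,511,627,776 bytes
1,100,000,000,000,000 / 1,099,511,627,776 = 1,000.44 TiB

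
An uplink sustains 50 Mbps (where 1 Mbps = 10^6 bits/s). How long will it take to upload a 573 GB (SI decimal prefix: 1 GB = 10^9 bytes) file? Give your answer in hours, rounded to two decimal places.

25.47 hours

573 GB = 573,000,000,000 bytes = 4,584,000,000,000 bits
50 Mbps = 50,000,000 bits/s
time = 4,584,000,000,000 / 50,000,000 = 91,680.0000 s
91,680.0000 s / 3600 = 25.47 hours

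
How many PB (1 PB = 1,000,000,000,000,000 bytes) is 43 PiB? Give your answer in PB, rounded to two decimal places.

48.41 PB

43 PiB × 1,125,899,906,842,624 bytes/PiB = 48,413,695,994,232,832 bytes
1 PB = 10^15 bytes = 1,000,000,000,000,000 bytes
48,413,695,994,232,832 / 1,000,000,000,000,000 = 48.41 PB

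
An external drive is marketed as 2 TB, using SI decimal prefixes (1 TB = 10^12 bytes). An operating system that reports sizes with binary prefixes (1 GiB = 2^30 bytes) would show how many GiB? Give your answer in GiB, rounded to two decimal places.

2 TB × 1,000,000,000,000 bytes/TB = 2,000,000,000,000 bytes
1 GiB = 2^30 bytes = 1,073,741,824 bytes
2,000,000,000,000 / 1,073,741,824 = 1,862.65 GiB

1,862.65 GiB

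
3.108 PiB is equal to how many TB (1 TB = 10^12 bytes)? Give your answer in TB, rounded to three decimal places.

3,499.297 TB

3.108 PiB = 3.108 × 2^50 bytes = 3,499,296,910,466,875.392 bytes
1 TB = 10^12 bytes = 1,000,000,000,000 bytes
3,499,296,910,466,875.392 / 1,000,000,000,000 = 3,499.297 TB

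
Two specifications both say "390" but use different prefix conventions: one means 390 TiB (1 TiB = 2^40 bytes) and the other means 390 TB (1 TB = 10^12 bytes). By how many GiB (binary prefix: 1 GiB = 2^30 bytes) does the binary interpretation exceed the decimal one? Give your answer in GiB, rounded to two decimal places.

390 TiB = 390 × 1,099,511,627,776 = 428,809,534,832,640 bytes
390 TB = 390 × 1,000,000,000,000 = 390,000,000,000,000 bytes
difference = 38,809,534,832,640 bytes
38,809,534,832,640 / 1,073,741,824 = 36,144.20 GiB

36,144.20 GiB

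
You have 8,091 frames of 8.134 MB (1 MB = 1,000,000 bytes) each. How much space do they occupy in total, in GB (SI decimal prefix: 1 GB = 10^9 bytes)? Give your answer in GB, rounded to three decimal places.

Total = 8,091 × 8.134 MB = 65812.194 MB
= 65812.194 × 1,000,000 bytes = 65,812,194,000 bytes
1 GB = 1,000,000,000 bytes
65,812,194,000 / 1,000,000,000 = 65.812 GB

65.812 GB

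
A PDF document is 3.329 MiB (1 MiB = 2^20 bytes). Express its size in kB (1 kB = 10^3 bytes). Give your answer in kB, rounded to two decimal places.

3,490.71 kB

3.329 MiB × 1,048,576 bytes/MiB = 3,490,709.504 bytes
1 kB = 10^3 bytes = 1,000 bytes
3,490,709.504 / 1,000 = 3,490.71 kB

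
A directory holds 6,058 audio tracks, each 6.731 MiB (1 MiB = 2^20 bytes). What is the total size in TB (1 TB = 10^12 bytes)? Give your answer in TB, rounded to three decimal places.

0.043 TB

Total = 6,058 × 6.731 MiB = 40776.398 MiB
= 40776.398 × 1,048,576 bytes = 42,757,152,309.248 bytes
1 TB = 1,000,000,000,000 bytes
42,757,152,309.248 / 1,000,000,000,000 = 0.043 TB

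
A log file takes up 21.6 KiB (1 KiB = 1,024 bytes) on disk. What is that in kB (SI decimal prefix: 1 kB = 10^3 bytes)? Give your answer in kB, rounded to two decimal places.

22.12 kB

21.6 KiB × 1,024 bytes/KiB = 22,118.4 bytes
1 kB = 10^3 bytes = 1,000 bytes
22,118.4 / 1,000 = 22.12 kB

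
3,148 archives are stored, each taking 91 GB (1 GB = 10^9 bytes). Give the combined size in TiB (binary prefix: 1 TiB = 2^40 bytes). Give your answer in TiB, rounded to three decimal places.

260.541 TiB

Total = 3,148 × 91 GB = 286,468 GB
= 286,468 × 1,000,000,000 bytes = 286,468,000,000,000 bytes
1 TiB = 1,099,511,627,776 bytes
286,468,000,000,000 / 1,099,511,627,776 = 260.541 TiB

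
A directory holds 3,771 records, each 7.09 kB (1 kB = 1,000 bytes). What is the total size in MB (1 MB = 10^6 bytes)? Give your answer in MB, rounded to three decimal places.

Total = 3,771 × 7.09 kB = 26736.39 kB
= 26736.39 × 1,000 bytes = 26,736,390 bytes
1 MB = 1,000,000 bytes
26,736,390 / 1,000,000 = 26.736 MB

26.736 MB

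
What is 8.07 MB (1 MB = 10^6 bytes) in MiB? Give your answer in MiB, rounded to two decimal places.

8.07 MB = 8.07 × 10^6 bytes = 8,070,000 bytes
1 MiB = 1,048,576 bytes
8,070,000 / 1,048,576 = 7.70 MiB

7.70 MiB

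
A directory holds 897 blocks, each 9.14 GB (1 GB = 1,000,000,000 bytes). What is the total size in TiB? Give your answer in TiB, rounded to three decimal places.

Total = 897 × 9.14 GB = 8198.58 GB
= 8198.58 × 1,000,000,000 bytes = 8,198,580,000,000 bytes
1 TiB = 1,099,511,627,776 bytes
8,198,580,000,000 / 1,099,511,627,776 = 7.457 TiB

7.457 TiB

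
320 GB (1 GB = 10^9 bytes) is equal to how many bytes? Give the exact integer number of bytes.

320 × 1,000,000,000 = 320,000,000,000 bytes  (1 GB = 10^9 bytes)

320,000,000,000 bytes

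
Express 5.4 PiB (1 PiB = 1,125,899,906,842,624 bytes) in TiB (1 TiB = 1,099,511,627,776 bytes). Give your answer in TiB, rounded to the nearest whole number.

5,530 TiB

5.4 PiB = 5.4 × 2^50 bytes = 6,079,859,496,950,169.6 bytes
1 TiB = 2^40 bytes = 1,099,511,627,776 bytes
6,079,859,496,950,169.6 / 1,099,511,627,776 = 5,530 TiB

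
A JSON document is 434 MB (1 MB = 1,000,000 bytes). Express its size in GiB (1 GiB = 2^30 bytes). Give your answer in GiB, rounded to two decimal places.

434 MB = 434 × 10^6 bytes = 434,000,000 bytes
1 GiB = 1,073,741,824 bytes
434,000,000 / 1,073,741,824 = 0.40 GiB

0.40 GiB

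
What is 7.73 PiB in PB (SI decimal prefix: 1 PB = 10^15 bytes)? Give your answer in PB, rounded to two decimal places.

8.70 PB

7.73 PiB × 1,125,899,906,842,624 bytes/PiB = 8,703,206,279,893,483.52 bytes
1 PB = 10^15 bytes = 1,000,000,000,000,000 bytes
8,703,206,279,893,483.52 / 1,000,000,000,000,000 = 8.70 PB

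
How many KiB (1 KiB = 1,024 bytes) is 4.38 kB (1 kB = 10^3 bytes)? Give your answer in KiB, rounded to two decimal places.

4.38 kB = 4.38 × 10^3 bytes = 4,380 bytes
1 KiB = 1,024 bytes
4,380 / 1,024 = 4.28 KiB

4.28 KiB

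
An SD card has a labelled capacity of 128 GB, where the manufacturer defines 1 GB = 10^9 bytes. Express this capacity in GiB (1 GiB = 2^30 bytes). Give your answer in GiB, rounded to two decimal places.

119.21 GiB

128 GB = 128 × 10^9 bytes = 128,000,000,000 bytes
1 GiB = 2^30 bytes = 1,073,741,824 bytes
128,000,000,000 / 1,073,741,824 = 119.21 GiB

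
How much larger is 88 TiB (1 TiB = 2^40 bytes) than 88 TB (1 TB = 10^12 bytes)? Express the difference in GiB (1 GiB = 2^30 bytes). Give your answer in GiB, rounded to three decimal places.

8,155.613 GiB

88 TiB = 88 × 1,099,511,627,776 = 96,757,023,244,288 bytes
88 TB = 88 × 1,000,000,000,000 = 88,000,000,000,000 bytes
difference = 8,757,023,244,288 bytes
8,757,023,244,288 / 1,073,741,824 = 8,155.613 GiB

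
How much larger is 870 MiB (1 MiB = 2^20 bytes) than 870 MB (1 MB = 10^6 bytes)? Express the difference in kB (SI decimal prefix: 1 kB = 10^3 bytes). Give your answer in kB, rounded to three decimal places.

42,261.120 kB

870 MiB = 870 × 1,048,576 = 912,261,120 bytes
870 MB = 870 × 1,000,000 = 870,000,000 bytes
difference = 42,261,120 bytes
42,261,120 / 1,000 = 42,261.120 kB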